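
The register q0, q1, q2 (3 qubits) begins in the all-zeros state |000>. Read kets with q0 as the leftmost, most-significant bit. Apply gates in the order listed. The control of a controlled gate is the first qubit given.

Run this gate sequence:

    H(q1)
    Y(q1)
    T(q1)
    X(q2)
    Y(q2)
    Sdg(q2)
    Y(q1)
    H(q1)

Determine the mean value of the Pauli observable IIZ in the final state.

The expectation value of IIZ is 1.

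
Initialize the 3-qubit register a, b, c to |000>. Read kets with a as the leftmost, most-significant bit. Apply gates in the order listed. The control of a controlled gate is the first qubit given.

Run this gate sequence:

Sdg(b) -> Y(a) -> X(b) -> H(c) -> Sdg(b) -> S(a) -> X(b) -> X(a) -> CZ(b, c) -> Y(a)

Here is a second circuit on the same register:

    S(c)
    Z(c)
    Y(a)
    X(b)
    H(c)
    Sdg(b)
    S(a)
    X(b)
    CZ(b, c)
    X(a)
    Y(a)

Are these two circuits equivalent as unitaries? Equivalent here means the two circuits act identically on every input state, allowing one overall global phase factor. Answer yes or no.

No — the two circuits implement different unitaries, even allowing a global phase.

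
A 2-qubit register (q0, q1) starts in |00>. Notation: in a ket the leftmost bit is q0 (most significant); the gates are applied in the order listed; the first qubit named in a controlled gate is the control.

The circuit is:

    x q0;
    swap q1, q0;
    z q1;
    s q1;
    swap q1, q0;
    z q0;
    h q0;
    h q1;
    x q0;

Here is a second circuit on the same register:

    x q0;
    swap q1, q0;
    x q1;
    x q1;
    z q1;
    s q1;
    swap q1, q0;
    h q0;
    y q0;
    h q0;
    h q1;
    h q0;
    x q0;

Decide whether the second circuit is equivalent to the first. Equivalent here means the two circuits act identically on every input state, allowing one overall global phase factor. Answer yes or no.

No, they are not equivalent — no single phase factor reconciles the two unitaries.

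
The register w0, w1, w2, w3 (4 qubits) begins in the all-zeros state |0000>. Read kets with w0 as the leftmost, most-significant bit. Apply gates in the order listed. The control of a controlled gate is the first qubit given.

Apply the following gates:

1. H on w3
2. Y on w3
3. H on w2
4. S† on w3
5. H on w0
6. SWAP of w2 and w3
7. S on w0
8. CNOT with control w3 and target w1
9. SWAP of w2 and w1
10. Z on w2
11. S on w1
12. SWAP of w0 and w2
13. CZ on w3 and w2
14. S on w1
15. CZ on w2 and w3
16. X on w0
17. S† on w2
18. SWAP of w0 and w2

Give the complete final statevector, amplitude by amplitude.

After the circuit, the state carries amplitude 0 on |0000>, sqrt(2)*I/4 on |0001>, -sqrt(2)*I/4 on |0010>, 0 on |0011>, 0 on |0100>, sqrt(2)/4 on |0101>, -sqrt(2)/4 on |0110>, 0 on |0111>, 0 on |1000>, sqrt(2)*I/4 on |1001>, -sqrt(2)*I/4 on |1010>, 0 on |1011>, 0 on |1100>, sqrt(2)/4 on |1101>, -sqrt(2)/4 on |1110>, 0 on |1111>.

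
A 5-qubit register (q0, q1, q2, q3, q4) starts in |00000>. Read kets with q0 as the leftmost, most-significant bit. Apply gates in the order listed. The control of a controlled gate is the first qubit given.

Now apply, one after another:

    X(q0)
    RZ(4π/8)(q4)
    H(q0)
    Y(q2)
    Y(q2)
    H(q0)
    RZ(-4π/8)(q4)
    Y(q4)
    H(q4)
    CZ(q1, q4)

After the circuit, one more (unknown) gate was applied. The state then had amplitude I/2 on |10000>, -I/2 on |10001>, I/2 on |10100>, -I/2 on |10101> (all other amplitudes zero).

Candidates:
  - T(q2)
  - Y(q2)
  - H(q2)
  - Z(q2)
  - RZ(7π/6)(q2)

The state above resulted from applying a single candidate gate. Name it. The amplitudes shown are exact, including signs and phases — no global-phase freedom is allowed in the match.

The applied gate was H(q2).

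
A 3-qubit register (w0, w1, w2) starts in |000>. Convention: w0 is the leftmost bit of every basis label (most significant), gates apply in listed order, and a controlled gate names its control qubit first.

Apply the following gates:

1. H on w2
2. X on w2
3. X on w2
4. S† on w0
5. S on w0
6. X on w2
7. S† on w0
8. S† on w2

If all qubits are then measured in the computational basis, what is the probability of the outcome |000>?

The probability of measuring |000> is 1/2. Key observation: steps 3-6 multiply out to the identity, so the circuit reduces to the remaining gates.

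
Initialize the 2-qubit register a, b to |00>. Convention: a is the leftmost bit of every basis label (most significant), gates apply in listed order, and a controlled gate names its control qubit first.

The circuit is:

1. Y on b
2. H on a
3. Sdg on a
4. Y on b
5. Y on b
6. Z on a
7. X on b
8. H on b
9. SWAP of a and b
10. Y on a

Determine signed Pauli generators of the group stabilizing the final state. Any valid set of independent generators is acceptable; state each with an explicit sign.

One valid set of independent stabilizer generators is -XI, +IY (any independent generating set of the same group is equally correct).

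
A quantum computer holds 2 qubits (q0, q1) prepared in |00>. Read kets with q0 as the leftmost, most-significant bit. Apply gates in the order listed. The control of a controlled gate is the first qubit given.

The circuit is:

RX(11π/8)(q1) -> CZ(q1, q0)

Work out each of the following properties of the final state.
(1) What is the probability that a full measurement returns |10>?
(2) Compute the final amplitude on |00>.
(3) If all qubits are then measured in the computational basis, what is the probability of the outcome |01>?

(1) A full measurement returns |10> with probability 0.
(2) The amplitude on |00> is -cos(5*pi/16).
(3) The probability of measuring |01> is sin(5*pi/16)**2.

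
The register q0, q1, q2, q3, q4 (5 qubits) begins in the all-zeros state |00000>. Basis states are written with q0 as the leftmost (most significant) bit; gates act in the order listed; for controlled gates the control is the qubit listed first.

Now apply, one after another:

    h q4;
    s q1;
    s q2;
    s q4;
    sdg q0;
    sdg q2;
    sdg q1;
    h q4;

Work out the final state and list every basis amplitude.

After the circuit, the state carries amplitude 1/2 + I/2 on |00000>, 1/2 - I/2 on |00001>, and 0 on every other basis state.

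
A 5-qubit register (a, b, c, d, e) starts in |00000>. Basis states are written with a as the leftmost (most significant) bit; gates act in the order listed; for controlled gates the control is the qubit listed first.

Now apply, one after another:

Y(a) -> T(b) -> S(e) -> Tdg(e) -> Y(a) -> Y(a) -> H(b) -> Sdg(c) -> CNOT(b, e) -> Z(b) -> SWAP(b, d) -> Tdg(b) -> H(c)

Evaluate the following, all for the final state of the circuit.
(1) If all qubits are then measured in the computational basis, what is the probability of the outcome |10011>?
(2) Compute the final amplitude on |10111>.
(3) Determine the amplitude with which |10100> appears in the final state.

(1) A full measurement returns |10011> with probability 1/4.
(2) |10111> carries amplitude -I/2 in the final state.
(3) The amplitude on |10100> is I/2.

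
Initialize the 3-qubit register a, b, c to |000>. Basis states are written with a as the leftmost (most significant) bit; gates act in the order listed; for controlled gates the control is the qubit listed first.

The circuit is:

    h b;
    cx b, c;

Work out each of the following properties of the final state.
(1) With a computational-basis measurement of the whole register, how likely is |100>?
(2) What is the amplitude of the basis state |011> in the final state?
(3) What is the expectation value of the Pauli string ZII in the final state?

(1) The probability of measuring |100> is 0.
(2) |011> carries amplitude sqrt(2)/2 in the final state.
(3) The expectation value of ZII is 1.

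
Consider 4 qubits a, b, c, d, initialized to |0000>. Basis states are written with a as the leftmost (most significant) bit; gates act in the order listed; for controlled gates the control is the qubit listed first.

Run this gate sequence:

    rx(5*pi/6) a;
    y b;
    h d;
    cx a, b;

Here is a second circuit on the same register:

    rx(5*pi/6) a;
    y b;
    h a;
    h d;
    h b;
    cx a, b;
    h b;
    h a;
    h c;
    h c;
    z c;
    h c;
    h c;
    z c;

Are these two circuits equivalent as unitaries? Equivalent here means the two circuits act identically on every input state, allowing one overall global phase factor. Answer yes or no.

No, they are not equivalent — no single phase factor reconciles the two unitaries.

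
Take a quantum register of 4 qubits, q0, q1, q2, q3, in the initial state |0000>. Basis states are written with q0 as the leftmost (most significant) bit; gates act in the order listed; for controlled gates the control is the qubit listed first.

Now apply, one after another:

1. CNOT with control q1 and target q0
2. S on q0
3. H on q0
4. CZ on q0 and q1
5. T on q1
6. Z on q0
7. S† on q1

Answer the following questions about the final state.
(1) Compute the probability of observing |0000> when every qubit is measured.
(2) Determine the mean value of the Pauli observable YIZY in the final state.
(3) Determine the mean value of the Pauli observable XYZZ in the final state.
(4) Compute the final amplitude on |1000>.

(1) A full measurement returns |0000> with probability 1/2.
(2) The expectation value of YIZY is 0.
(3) In the final state, XYZZ has expectation 0.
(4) The amplitude on |1000> is -sqrt(2)/2.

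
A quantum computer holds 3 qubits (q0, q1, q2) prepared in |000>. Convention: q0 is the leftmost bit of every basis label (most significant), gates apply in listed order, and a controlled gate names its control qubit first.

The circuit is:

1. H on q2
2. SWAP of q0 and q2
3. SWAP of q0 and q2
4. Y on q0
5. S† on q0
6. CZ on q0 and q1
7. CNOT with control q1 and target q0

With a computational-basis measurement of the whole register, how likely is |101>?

A full measurement returns |101> with probability 1/2.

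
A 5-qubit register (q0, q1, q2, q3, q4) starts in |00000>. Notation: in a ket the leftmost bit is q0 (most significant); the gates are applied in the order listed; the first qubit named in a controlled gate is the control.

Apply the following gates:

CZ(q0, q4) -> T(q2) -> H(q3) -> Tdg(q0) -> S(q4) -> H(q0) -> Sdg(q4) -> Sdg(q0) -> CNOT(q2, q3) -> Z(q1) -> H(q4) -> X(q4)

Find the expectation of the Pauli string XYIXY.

The expectation value of XYIXY is 0.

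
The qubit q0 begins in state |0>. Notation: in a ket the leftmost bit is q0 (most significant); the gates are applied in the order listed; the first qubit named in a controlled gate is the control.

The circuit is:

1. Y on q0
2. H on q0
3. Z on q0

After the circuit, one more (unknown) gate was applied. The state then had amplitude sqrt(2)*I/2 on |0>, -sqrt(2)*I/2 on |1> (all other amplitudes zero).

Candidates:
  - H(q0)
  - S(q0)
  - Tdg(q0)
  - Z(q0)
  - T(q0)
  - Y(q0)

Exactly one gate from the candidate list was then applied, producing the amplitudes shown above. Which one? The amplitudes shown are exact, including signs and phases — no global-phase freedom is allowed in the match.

The unique candidate consistent with the amplitudes is Z(q0).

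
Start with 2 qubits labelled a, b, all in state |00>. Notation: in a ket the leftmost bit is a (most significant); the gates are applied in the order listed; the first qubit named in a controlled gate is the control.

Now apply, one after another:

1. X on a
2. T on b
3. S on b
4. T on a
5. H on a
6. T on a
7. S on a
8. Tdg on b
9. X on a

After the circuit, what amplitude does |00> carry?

The final state's coefficient on |00> equals sqrt(2)/2.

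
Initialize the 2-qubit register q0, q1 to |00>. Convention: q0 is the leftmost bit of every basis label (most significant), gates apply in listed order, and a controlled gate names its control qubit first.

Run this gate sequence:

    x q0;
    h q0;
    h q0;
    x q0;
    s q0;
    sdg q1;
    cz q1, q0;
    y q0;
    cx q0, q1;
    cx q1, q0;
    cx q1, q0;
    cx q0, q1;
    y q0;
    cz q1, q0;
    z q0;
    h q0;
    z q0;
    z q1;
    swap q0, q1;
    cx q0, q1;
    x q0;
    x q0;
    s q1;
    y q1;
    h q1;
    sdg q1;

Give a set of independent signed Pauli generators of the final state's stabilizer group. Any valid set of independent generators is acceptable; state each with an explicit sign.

The final state is stabilized by the group generated by +IX, +ZI; other independent generating sets are equally valid.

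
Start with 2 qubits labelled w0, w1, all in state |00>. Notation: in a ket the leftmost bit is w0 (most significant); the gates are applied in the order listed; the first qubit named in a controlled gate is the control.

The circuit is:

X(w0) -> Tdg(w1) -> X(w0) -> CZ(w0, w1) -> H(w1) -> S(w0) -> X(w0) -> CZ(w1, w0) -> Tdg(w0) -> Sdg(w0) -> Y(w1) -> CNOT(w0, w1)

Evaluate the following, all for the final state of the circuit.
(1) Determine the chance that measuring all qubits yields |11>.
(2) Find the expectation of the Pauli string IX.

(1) The probability of measuring |11> is 1/2.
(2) The observable IX averages to 1.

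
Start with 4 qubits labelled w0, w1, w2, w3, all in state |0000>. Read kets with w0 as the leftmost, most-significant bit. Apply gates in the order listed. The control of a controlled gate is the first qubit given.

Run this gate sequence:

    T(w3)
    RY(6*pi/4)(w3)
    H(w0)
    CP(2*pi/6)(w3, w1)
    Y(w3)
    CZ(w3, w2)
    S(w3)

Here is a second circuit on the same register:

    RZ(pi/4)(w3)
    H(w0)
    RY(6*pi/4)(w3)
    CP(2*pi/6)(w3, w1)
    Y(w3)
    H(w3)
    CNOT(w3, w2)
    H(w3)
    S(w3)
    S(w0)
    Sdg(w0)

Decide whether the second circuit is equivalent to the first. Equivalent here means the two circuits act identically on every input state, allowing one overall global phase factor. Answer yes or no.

No — the two circuits implement different unitaries, even allowing a global phase.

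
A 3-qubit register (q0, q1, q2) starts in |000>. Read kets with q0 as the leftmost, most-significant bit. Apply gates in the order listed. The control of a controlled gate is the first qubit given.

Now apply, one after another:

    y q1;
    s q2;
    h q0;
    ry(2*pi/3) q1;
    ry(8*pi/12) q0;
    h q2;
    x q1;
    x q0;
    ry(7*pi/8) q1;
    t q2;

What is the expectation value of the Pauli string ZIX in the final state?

In the final state, ZIX has expectation sqrt(6)/4.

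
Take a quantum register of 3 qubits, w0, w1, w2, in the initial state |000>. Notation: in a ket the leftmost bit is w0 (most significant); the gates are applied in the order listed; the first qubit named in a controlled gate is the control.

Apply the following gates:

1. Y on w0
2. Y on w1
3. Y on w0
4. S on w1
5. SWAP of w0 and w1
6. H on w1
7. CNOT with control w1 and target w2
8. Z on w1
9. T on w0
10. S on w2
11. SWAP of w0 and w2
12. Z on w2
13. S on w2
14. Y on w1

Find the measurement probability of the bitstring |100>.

A full measurement returns |100> with probability 0.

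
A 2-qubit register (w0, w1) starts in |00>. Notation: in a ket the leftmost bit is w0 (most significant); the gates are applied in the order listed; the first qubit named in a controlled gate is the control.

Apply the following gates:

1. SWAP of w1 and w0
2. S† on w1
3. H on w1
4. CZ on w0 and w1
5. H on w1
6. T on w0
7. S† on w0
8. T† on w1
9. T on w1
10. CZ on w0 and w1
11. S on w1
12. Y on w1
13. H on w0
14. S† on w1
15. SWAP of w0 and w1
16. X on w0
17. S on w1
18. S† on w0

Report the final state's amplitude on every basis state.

The final amplitudes are sqrt(2)/2 on |00>, sqrt(2)*I/2 on |01>, 0 on |10>, 0 on |11>.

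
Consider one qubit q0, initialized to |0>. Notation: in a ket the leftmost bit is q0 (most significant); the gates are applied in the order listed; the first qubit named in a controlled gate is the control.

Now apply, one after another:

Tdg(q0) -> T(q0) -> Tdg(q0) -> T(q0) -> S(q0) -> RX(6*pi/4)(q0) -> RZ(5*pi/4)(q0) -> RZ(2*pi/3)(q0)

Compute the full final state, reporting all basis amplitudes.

The resulting statevector has amplitude sqrt(2)*exp(I*pi/24)/2 on |0>, sqrt(2)*exp(11*I*pi/24)/2 on |1>. Key observation: steps 1-4 multiply out to the identity, so the circuit reduces to the remaining gates.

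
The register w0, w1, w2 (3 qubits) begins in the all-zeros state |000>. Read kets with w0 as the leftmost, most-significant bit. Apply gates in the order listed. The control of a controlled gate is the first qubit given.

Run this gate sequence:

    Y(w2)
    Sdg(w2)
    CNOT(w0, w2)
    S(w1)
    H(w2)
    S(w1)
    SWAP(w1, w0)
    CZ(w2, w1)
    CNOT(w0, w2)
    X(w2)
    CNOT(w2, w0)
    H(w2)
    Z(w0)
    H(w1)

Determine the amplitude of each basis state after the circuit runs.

After the circuit, the state carries amplitude -sqrt(2)/4 on |000>, -sqrt(2)/4 on |001>, -sqrt(2)/4 on |010>, -sqrt(2)/4 on |011>, -sqrt(2)/4 on |100>, sqrt(2)/4 on |101>, -sqrt(2)/4 on |110>, sqrt(2)/4 on |111>.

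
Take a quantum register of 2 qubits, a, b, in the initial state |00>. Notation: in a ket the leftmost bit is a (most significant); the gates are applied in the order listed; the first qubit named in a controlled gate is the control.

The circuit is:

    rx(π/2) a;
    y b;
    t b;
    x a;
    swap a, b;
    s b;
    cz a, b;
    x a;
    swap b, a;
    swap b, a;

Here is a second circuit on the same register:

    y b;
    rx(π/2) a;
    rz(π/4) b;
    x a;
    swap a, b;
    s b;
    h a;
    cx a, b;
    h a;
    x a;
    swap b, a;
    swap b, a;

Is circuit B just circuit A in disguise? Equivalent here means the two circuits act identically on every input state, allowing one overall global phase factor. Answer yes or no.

No: there is an input state on which the two circuits produce genuinely different outputs (not merely differing by a phase).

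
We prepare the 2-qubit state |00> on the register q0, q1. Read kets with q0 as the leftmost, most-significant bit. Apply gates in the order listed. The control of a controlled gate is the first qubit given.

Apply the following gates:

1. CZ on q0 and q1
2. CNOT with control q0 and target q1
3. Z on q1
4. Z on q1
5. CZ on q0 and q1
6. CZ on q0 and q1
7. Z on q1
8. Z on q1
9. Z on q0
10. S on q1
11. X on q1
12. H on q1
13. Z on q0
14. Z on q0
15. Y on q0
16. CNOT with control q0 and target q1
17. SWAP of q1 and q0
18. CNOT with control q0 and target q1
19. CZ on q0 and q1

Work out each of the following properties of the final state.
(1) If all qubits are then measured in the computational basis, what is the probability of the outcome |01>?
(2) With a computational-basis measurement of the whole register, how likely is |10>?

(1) The probability of measuring |01> is 1/2. Key observation: gates 3-8 undo each other exactly, leaving only the rest of the circuit to track.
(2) Outcome |10> occurs with probability 1/2.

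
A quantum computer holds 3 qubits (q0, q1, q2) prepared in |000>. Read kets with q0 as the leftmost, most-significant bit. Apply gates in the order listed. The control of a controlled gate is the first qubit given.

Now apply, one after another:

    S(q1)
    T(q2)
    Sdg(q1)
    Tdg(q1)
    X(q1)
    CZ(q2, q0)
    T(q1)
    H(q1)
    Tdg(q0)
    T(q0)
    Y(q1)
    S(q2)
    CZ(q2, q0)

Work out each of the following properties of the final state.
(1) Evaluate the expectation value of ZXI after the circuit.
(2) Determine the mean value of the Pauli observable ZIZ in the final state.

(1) The expectation value of ZXI is 1.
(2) The observable ZIZ averages to 1.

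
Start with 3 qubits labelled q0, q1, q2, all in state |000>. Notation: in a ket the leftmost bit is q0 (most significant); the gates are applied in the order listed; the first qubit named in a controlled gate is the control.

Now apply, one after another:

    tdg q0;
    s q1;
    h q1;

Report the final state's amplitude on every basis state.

The final amplitudes are sqrt(2)/2 on |000>, sqrt(2)/2 on |010>, and 0 on every other basis state.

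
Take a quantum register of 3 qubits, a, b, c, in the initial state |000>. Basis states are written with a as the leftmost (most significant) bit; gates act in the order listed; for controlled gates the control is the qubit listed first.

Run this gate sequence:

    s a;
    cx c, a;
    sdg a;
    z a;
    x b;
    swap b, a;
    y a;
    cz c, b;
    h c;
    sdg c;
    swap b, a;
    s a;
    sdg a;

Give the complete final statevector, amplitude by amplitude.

The resulting statevector has amplitude -sqrt(2)*I/2 on |000>, -sqrt(2)/2 on |001>, and 0 on every other basis state.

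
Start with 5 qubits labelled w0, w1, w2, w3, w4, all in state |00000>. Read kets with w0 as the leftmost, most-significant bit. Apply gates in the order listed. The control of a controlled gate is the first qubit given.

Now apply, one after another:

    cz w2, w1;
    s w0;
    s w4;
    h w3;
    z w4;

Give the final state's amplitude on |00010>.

The amplitude on |00010> is sqrt(2)/2.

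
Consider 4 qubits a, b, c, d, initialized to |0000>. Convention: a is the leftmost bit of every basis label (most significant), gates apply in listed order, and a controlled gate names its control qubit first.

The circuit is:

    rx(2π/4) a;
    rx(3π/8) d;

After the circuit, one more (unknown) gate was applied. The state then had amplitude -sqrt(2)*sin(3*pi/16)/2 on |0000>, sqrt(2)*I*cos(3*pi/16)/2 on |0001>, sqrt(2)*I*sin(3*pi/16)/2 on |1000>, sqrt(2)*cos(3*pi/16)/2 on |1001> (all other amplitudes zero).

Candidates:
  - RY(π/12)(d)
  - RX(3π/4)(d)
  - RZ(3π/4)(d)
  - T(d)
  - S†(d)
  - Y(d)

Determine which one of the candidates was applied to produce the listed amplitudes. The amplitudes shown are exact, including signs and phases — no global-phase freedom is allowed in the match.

The applied gate was Y(d).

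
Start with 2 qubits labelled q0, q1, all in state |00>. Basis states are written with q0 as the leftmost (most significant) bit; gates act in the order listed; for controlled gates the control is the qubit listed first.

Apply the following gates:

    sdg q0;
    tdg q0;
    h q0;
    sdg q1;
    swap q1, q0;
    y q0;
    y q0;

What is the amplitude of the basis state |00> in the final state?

|00> carries amplitude sqrt(2)/2 in the final state.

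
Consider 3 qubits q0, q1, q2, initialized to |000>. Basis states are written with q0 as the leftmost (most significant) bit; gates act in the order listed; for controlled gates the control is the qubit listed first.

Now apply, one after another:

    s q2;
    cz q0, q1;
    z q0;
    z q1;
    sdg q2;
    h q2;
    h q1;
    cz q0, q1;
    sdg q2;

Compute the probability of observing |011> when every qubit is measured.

A full measurement returns |011> with probability 1/4.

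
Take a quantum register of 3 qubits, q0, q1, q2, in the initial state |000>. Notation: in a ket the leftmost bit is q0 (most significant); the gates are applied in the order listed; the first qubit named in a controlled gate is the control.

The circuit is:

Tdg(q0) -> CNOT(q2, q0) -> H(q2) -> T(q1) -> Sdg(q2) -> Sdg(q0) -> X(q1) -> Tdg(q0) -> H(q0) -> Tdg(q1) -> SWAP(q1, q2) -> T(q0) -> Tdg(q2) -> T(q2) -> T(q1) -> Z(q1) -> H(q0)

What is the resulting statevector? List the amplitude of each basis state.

After the circuit, the state carries amplitude 0 on |000>, sqrt(2)*(1 - exp(3*I*pi/4))/4 on |001>, 0 on |010>, sqrt(2)*(exp(3*I*pi/4) + I)/4 on |011>, 0 on |100>, sqrt(2)*(-1 - exp(3*I*pi/4))/4 on |101>, 0 on |110>, sqrt(2)*(-exp(3*I*pi/4) + I)/4 on |111>.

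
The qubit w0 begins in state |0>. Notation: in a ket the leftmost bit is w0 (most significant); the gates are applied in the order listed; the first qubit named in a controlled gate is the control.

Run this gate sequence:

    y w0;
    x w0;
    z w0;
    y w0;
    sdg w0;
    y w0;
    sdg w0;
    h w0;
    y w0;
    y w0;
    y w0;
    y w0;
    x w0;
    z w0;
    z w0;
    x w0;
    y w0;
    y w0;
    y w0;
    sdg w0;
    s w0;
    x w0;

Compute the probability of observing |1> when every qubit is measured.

The probability of measuring |1> is 1/2.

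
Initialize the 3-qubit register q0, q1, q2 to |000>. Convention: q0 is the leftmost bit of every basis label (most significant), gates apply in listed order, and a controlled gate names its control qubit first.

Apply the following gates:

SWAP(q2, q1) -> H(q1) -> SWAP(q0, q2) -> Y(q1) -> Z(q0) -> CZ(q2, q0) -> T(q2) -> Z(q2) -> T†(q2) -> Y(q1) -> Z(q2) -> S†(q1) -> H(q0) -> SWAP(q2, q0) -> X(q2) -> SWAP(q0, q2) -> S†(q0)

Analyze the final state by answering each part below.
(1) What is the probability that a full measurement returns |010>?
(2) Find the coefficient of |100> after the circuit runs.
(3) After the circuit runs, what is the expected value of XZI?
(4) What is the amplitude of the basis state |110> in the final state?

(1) Outcome |010> occurs with probability 1/4.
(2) The final state's coefficient on |100> equals -I/2.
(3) The observable XZI averages to 0.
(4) The final state's coefficient on |110> equals -1/2.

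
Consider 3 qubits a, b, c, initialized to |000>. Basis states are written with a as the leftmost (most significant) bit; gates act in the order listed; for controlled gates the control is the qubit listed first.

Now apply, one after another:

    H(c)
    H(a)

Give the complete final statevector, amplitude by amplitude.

The resulting statevector has amplitude 1/2 on |000>, 1/2 on |001>, 0 on |010>, 0 on |011>, 1/2 on |100>, 1/2 on |101>, 0 on |110>, 0 on |111>.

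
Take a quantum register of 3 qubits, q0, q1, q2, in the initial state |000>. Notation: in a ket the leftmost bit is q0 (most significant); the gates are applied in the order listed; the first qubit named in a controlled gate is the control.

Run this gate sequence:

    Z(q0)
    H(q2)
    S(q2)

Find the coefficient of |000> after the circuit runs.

|000> carries amplitude sqrt(2)/2 in the final state.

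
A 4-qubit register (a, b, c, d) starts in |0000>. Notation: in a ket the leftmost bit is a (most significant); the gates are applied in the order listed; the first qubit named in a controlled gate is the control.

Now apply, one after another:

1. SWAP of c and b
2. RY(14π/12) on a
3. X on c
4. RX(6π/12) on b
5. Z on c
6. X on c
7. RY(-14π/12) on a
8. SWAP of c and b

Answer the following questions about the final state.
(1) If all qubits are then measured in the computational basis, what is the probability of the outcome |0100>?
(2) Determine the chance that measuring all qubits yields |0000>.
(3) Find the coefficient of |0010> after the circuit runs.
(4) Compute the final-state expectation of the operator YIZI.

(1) A full measurement returns |0100> with probability 0.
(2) Outcome |0000> occurs with probability 1/2.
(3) The final state's coefficient on |0010> equals sqrt(2)*I/2.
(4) The observable YIZI averages to 0.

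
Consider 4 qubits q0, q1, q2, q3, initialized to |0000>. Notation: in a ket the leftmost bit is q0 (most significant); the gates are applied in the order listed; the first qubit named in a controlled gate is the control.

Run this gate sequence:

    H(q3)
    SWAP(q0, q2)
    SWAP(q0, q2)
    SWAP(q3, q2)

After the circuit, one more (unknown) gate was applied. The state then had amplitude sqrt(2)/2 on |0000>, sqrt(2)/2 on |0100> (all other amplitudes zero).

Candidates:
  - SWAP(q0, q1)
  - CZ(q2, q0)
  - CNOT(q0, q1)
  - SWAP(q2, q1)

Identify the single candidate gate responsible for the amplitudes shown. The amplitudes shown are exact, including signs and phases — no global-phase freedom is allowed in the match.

The applied gate was SWAP(q2, q1).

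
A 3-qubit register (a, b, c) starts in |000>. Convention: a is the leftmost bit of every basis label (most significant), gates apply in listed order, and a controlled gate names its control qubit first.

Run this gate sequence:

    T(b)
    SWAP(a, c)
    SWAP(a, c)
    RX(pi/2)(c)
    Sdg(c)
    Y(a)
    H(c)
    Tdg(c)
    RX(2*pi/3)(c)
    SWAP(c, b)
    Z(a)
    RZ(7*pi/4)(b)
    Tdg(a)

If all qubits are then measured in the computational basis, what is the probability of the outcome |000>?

Outcome |000> occurs with probability 0. Key observation: gates 2-3 undo each other exactly, leaving only the rest of the circuit to track.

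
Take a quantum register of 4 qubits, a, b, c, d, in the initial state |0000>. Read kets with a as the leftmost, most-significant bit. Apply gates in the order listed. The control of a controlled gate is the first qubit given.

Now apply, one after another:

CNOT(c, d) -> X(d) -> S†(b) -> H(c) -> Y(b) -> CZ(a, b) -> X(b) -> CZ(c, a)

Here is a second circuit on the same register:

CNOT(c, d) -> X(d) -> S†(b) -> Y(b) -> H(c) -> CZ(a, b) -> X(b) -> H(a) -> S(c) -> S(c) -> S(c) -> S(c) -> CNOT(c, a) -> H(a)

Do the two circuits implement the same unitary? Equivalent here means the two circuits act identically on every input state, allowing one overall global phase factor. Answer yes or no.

Yes: on every input state the two circuits agree up to one overall phase factor.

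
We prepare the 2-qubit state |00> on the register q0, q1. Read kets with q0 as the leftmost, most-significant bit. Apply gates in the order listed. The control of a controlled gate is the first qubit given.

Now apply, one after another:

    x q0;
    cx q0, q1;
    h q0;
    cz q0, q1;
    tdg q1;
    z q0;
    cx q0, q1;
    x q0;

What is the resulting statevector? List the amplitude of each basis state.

The resulting statevector has amplitude sqrt(2)*exp(3*I*pi/4)/2 on |00>, 0 on |01>, 0 on |10>, -sqrt(2)*exp(3*I*pi/4)/2 on |11>.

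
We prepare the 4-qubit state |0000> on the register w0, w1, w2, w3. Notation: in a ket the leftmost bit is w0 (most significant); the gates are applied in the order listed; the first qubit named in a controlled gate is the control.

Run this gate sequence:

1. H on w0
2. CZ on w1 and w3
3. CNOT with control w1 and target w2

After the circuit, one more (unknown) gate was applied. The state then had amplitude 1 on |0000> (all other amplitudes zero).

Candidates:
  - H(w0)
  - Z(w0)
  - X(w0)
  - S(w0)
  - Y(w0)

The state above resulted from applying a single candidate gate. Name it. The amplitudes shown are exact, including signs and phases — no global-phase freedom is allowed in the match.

The applied gate was H(w0).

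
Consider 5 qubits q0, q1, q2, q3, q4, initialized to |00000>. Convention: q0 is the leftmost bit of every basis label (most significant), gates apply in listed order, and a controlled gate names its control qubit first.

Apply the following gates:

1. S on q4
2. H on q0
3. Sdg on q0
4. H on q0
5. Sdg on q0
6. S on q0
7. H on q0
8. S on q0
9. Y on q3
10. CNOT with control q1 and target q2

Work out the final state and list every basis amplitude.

The resulting statevector has amplitude sqrt(2)*I/2 on |00010>, sqrt(2)*I/2 on |10010>, and 0 on every other basis state.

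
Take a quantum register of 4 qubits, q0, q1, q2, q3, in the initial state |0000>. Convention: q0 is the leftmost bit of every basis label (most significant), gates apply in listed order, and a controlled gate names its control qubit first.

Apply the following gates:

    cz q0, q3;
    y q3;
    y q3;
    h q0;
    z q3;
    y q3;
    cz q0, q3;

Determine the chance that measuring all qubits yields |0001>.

Outcome |0001> occurs with probability 1/2.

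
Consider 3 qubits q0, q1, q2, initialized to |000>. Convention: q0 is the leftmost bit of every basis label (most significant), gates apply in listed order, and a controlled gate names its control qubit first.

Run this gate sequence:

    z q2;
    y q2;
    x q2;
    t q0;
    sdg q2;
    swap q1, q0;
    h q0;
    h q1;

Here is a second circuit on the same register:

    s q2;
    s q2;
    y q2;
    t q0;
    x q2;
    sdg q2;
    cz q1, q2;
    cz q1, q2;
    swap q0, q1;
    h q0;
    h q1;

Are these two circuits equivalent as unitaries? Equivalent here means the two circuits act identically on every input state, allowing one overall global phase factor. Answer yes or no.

Yes — the two circuits implement the same unitary up to a global phase.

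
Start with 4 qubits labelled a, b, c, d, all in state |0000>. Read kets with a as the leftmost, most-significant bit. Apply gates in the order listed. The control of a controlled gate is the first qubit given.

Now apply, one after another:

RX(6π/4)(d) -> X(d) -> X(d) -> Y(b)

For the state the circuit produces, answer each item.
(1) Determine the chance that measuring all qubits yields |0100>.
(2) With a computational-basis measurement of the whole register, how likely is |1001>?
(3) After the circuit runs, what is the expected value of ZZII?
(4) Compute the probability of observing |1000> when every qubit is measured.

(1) The probability of measuring |0100> is 1/2.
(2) A full measurement returns |1001> with probability 0.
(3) The expectation value of ZZII is -1.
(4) A full measurement returns |1000> with probability 0.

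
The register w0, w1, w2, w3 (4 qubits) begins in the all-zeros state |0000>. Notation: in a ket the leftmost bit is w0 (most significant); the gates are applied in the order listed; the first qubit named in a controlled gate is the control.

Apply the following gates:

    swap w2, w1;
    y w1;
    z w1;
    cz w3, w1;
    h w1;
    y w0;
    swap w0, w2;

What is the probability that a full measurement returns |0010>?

A full measurement returns |0010> with probability 1/2.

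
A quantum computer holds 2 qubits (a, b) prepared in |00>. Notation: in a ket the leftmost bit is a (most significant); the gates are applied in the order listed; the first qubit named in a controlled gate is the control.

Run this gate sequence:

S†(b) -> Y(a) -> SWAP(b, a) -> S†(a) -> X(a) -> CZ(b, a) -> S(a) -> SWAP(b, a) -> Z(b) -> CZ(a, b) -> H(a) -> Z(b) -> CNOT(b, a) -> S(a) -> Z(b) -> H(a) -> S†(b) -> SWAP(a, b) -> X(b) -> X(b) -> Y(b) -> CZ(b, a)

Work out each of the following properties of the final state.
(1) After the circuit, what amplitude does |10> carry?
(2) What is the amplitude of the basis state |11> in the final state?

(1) |10> carries amplitude 1/2 + I/2 in the final state.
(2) The final state's coefficient on |11> equals 1/2 - I/2.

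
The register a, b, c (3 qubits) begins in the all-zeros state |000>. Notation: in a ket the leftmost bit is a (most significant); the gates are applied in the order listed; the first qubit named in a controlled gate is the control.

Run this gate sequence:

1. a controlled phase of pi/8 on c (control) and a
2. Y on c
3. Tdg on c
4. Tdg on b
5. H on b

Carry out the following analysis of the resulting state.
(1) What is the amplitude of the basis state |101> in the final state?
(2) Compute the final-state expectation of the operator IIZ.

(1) |101> carries amplitude 0 in the final state.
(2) In the final state, IIZ has expectation -1.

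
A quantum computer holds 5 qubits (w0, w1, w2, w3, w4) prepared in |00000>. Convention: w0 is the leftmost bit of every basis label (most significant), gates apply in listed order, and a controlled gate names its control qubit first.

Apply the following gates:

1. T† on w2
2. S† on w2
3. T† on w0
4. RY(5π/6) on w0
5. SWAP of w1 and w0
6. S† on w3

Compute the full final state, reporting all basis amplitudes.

The final amplitudes are -sqrt(2)/4 + sqrt(6)/4 on |00000>, sqrt(2)/4 + sqrt(6)/4 on |01000>, and 0 on every other basis state.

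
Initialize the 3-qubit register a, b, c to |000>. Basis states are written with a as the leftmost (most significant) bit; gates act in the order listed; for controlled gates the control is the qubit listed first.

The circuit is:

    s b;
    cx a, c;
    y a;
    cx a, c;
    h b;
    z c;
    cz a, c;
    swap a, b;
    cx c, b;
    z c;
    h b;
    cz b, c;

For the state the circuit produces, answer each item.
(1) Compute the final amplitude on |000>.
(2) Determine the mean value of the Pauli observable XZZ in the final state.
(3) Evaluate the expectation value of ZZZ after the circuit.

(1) The amplitude on |000> is 0.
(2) The expectation value of XZZ is 0.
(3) The expectation value of ZZZ is 0.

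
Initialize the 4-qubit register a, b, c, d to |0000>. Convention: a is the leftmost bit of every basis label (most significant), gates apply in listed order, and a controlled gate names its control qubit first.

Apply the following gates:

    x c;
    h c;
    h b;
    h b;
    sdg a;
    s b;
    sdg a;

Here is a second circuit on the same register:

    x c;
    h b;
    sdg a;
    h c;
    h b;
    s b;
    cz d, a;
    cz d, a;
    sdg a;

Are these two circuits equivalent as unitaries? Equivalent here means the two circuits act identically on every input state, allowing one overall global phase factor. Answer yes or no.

Yes — the two circuits implement the same unitary up to a global phase.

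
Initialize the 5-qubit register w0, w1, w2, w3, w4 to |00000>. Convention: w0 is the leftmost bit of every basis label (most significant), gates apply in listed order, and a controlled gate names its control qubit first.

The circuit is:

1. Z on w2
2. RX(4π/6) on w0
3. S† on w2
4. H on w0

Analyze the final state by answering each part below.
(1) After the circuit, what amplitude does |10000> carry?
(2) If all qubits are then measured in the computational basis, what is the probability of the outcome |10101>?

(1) |10000> carries amplitude sqrt(2)/4 + sqrt(6)*I/4 in the final state.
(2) Outcome |10101> occurs with probability 0.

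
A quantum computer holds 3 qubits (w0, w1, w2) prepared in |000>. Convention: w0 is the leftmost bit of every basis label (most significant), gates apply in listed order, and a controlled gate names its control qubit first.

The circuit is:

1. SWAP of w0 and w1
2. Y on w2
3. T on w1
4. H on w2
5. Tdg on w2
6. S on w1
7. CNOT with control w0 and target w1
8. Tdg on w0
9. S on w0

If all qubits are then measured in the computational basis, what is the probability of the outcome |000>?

The probability of measuring |000> is 1/2.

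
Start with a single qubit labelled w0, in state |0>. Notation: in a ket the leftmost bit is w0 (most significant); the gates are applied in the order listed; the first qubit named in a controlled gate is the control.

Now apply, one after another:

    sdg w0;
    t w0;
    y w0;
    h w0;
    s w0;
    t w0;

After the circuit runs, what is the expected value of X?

The expectation value of X is sqrt(2)/2.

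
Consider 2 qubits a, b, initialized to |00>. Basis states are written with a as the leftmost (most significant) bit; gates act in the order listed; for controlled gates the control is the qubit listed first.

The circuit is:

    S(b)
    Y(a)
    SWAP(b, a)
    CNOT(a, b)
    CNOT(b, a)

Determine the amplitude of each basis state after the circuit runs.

The resulting statevector has amplitude I on |11>, and 0 on every other basis state.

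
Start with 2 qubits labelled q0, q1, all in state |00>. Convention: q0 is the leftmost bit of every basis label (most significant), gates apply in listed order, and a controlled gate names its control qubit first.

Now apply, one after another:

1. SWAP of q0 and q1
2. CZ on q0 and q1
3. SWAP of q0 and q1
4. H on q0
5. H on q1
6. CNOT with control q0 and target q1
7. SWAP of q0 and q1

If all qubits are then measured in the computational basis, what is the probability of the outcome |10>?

A full measurement returns |10> with probability 1/4.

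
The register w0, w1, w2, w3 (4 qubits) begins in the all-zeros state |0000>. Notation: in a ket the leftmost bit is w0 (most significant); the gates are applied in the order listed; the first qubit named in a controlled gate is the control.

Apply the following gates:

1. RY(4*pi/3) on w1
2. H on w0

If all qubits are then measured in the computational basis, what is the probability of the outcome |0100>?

The probability of measuring |0100> is 3/8.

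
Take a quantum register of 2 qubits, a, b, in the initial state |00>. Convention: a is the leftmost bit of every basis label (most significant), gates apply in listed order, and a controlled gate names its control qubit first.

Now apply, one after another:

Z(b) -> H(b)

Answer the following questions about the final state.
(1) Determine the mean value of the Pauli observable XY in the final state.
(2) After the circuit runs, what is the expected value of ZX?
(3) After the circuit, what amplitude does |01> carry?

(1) The expectation value of XY is 0.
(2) In the final state, ZX has expectation 1.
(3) |01> carries amplitude sqrt(2)/2 in the final state.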